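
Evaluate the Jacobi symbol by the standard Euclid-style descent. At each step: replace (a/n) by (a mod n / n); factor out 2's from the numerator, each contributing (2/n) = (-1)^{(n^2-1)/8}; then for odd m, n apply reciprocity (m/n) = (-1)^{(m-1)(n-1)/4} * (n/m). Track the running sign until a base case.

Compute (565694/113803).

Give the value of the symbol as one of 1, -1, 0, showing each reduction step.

1

(565694/113803) = (110482/113803)   [reduce mod 113803]
110482 = 2^1·55241; (2/113803) = -1 since 113803 mod 8 = 3, so (110482/113803) = (-1)^1·(55241/113803); sign now -1
reciprocity: (55241/113803) = +1·(113803/55241) since 55241 mod 4 = 1, 113803 mod 4 = 3; sign now -1
(113803/55241) = (3321/55241)   [reduce mod 55241]
reciprocity: (3321/55241) = +1·(55241/3321) since 3321 mod 4 = 1, 55241 mod 4 = 1; sign now -1
(55241/3321) = (2105/3321)   [reduce mod 3321]
reciprocity: (2105/3321) = +1·(3321/2105) since 2105 mod 4 = 1, 3321 mod 4 = 1; sign now -1
(3321/2105) = (1216/2105)   [reduce mod 2105]
1216 = 2^6·19; (2/2105) = +1 since 2105 mod 8 = 1, so (1216/2105) = (+1)^6·(19/2105); sign now -1
reciprocity: (19/2105) = +1·(2105/19) since 19 mod 4 = 3, 2105 mod 4 = 1; sign now -1
(2105/19) = (15/19)   [reduce mod 19]
reciprocity: (15/19) = -1·(19/15) since 15 mod 4 = 3, 19 mod 4 = 3; sign now +1
(19/15) = (4/15)   [reduce mod 15]
4 = 2^2·1; (2/15) = +1 since 15 mod 8 = 7, so (4/15) = (+1)^2·(1/15); sign now +1
(1/15) = 1; final value = sign = +1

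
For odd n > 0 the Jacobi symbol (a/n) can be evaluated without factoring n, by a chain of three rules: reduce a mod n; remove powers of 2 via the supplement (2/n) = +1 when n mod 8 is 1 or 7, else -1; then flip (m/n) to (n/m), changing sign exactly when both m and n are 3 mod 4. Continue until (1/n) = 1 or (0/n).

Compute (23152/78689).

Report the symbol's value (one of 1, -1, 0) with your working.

23152 = 2^4·1447; (2/78689) = +1 since 78689 mod 8 = 1, so (23152/78689) = (+1)^4·(1447/78689); sign now +1
reciprocity: (1447/78689) = +1·(78689/1447) since 1447 mod 4 = 3, 78689 mod 4 = 1; sign now +1
(78689/1447) = (551/1447)   [reduce mod 1447]
reciprocity: (551/1447) = -1·(1447/551) since 551 mod 4 = 3, 1447 mod 4 = 3; sign now -1
(1447/551) = (345/551)   [reduce mod 551]
reciprocity: (345/551) = +1·(551/345) since 345 mod 4 = 1, 551 mod 4 = 3; sign now -1
(551/345) = (206/345)   [reduce mod 345]
206 = 2^1·103; (2/345) = +1 since 345 mod 8 = 1, so (206/345) = (+1)^1·(103/345); sign now -1
reciprocity: (103/345) = +1·(345/103) since 103 mod 4 = 3, 345 mod 4 = 1; sign now -1
(345/103) = (36/103)   [reduce mod 103]
36 = 2^2·9; (2/103) = +1 since 103 mod 8 = 7, so (36/103) = (+1)^2·(9/103); sign now -1
reciprocity: (9/103) = +1·(103/9) since 9 mod 4 = 1, 103 mod 4 = 3; sign now -1
(103/9) = (4/9)   [reduce mod 9]
4 = 2^2·1; (2/9) = +1 since 9 mod 8 = 1, so (4/9) = (+1)^2·(1/9); sign now -1
(1/9) = 1; final value = sign = -1

-1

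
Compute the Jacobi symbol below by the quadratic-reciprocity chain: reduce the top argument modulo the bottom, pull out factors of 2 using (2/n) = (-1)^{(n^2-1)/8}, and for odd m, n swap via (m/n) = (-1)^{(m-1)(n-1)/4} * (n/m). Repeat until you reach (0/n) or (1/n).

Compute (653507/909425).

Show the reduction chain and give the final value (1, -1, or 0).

reciprocity: (653507/909425) = +1·(909425/653507) since 653507 mod 4 = 3, 909425 mod 4 = 1; sign now +1
(909425/653507) = (255918/653507)   [reduce mod 653507]
255918 = 2^1·127959; (2/653507) = -1 since 653507 mod 8 = 3, so (255918/653507) = (-1)^1·(127959/653507); sign now -1
reciprocity: (127959/653507) = -1·(653507/127959) since 127959 mod 4 = 3, 653507 mod 4 = 3; sign now +1
(653507/127959) = (13712/127959)   [reduce mod 127959]
13712 = 2^4·857; (2/127959) = +1 since 127959 mod 8 = 7, so (13712/127959) = (+1)^4·(857/127959); sign now +1
reciprocity: (857/127959) = +1·(127959/857) since 857 mod 4 = 1, 127959 mod 4 = 3; sign now +1
(127959/857) = (266/857)   [reduce mod 857]
266 = 2^1·133; (2/857) = +1 since 857 mod 8 = 1, so (266/857) = (+1)^1·(133/857); sign now +1
reciprocity: (133/857) = +1·(857/133) since 133 mod 4 = 1, 857 mod 4 = 1; sign now +1
(857/133) = (59/133)   [reduce mod 133]
reciprocity: (59/133) = +1·(133/59) since 59 mod 4 = 3, 133 mod 4 = 1; sign now +1
(133/59) = (15/59)   [reduce mod 59]
reciprocity: (15/59) = -1·(59/15) since 15 mod 4 = 3, 59 mod 4 = 3; sign now -1
(59/15) = (14/15)   [reduce mod 15]
14 = 2^1·7; (2/15) = +1 since 15 mod 8 = 7, so (14/15) = (+1)^1·(7/15); sign now -1
reciprocity: (7/15) = -1·(15/7) since 7 mod 4 = 3, 15 mod 4 = 3; sign now +1
(15/7) = (1/7)   [reduce mod 7]
(1/7) = 1; final value = sign = +1

1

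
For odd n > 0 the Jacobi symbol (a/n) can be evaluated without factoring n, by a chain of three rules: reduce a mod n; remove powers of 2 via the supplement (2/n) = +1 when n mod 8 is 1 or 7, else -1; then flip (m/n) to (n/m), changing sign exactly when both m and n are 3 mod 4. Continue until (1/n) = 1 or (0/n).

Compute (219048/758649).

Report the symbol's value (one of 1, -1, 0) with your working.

0

factor out 2^3: 219048 = 2^3·27381; with 758649 mod 8 = 1, (2/758649) = +1; sign now +1; continue with (27381/758649)
flip (27381/758649) -> (758649/27381): both odd, 27381 mod 4 = 1, 758649 mod 4 = 1, so the flip contributes +1; sign now +1
(758649/27381): 758649 mod 27381 = 19362, so (758649/27381) = (19362/27381)
factor out 2^1: 19362 = 2^1·9681; with 27381 mod 8 = 5, (2/27381) = -1; sign now -1; continue with (9681/27381)
flip (9681/27381) -> (27381/9681): both odd, 9681 mod 4 = 1, 27381 mod 4 = 1, so the flip contributes +1; sign now -1
(27381/9681): 27381 mod 9681 = 8019, so (27381/9681) = (8019/9681)
flip (8019/9681) -> (9681/8019): both odd, 8019 mod 4 = 3, 9681 mod 4 = 1, so the flip contributes +1; sign now -1
(9681/8019): 9681 mod 8019 = 1662, so (9681/8019) = (1662/8019)
factor out 2^1: 1662 = 2^1·831; with 8019 mod 8 = 3, (2/8019) = -1; sign now +1; continue with (831/8019)
flip (831/8019) -> (8019/831): both odd, 831 mod 4 = 3, 8019 mod 4 = 3, so the flip contributes -1; sign now -1
(8019/831): 8019 mod 831 = 540, so (8019/831) = (540/831)
factor out 2^2: 540 = 2^2·135; with 831 mod 8 = 7, (2/831) = +1; sign now -1; continue with (135/831)
flip (135/831) -> (831/135): both odd, 135 mod 4 = 3, 831 mod 4 = 3, so the flip contributes -1; sign now +1
(831/135): 831 mod 135 = 21, so (831/135) = (21/135)
flip (21/135) -> (135/21): both odd, 21 mod 4 = 1, 135 mod 4 = 3, so the flip contributes +1; sign now +1
(135/21): 135 mod 21 = 9, so (135/21) = (9/21)
flip (9/21) -> (21/9): both odd, 9 mod 4 = 1, 21 mod 4 = 1, so the flip contributes +1; sign now +1
(21/9): 21 mod 9 = 3, so (21/9) = (3/9)
flip (3/9) -> (9/3): both odd, 3 mod 4 = 3, 9 mod 4 = 1, so the flip contributes +1; sign now +1
(9/3): 9 mod 3 = 0, so (9/3) = (0/3)
reached (0/3); gcd(a, n) > 1, so (0/3) = 0 and the symbol is 0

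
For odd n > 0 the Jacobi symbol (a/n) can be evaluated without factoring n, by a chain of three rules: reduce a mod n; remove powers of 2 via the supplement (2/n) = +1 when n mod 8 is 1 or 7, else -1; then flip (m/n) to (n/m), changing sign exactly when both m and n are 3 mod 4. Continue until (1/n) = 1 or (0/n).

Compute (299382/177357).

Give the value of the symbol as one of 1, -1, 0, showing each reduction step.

0

(299382/177357): 299382 mod 177357 = 122025, so (299382/177357) = (122025/177357)
flip (122025/177357) -> (177357/122025): both odd, 122025 mod 4 = 1, 177357 mod 4 = 1, so the flip contributes +1; sign now +1
(177357/122025): 177357 mod 122025 = 55332, so (177357/122025) = (55332/122025)
factor out 2^2: 55332 = 2^2·13833; with 122025 mod 8 = 1, (2/122025) = +1; sign now +1; continue with (13833/122025)
flip (13833/122025) -> (122025/13833): both odd, 13833 mod 4 = 1, 122025 mod 4 = 1, so the flip contributes +1; sign now +1
(122025/13833): 122025 mod 13833 = 11361, so (122025/13833) = (11361/13833)
flip (11361/13833) -> (13833/11361): both odd, 11361 mod 4 = 1, 13833 mod 4 = 1, so the flip contributes +1; sign now +1
(13833/11361): 13833 mod 11361 = 2472, so (13833/11361) = (2472/11361)
factor out 2^3: 2472 = 2^3·309; with 11361 mod 8 = 1, (2/11361) = +1; sign now +1; continue with (309/11361)
flip (309/11361) -> (11361/309): both odd, 309 mod 4 = 1, 11361 mod 4 = 1, so the flip contributes +1; sign now +1
(11361/309): 11361 mod 309 = 237, so (11361/309) = (237/309)
flip (237/309) -> (309/237): both odd, 237 mod 4 = 1, 309 mod 4 = 1, so the flip contributes +1; sign now +1
(309/237): 309 mod 237 = 72, so (309/237) = (72/237)
factor out 2^3: 72 = 2^3·9; with 237 mod 8 = 5, (2/237) = -1; sign now -1; continue with (9/237)
flip (9/237) -> (237/9): both odd, 9 mod 4 = 1, 237 mod 4 = 1, so the flip contributes +1; sign now -1
(237/9): 237 mod 9 = 3, so (237/9) = (3/9)
flip (3/9) -> (9/3): both odd, 3 mod 4 = 3, 9 mod 4 = 1, so the flip contributes +1; sign now -1
(9/3): 9 mod 3 = 0, so (9/3) = (0/3)
reached (0/3); gcd(a, n) > 1, so (0/3) = 0 and the symbol is 0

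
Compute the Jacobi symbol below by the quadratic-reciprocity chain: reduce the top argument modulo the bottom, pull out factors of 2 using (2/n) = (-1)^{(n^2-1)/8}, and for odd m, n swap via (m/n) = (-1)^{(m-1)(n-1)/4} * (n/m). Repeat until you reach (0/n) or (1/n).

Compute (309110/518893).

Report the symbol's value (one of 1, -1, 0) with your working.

1

factor out 2^1: 309110 = 2^1·154555; with 518893 mod 8 = 5, (2/518893) = -1; sign now -1; continue with (154555/518893)
flip (154555/518893) -> (518893/154555): both odd, 154555 mod 4 = 3, 518893 mod 4 = 1, so the flip contributes +1; sign now -1
(518893/154555): 518893 mod 154555 = 55228, so (518893/154555) = (55228/154555)
factor out 2^2: 55228 = 2^2·13807; with 154555 mod 8 = 3, (2/154555) = -1; sign now -1; continue with (13807/154555)
flip (13807/154555) -> (154555/13807): both odd, 13807 mod 4 = 3, 154555 mod 4 = 3, so the flip contributes -1; sign now +1
(154555/13807): 154555 mod 13807 = 2678, so (154555/13807) = (2678/13807)
factor out 2^1: 2678 = 2^1·1339; with 13807 mod 8 = 7, (2/13807) = +1; sign now +1; continue with (1339/13807)
flip (1339/13807) -> (13807/1339): both odd, 1339 mod 4 = 3, 13807 mod 4 = 3, so the flip contributes -1; sign now -1
(13807/1339): 13807 mod 1339 = 417, so (13807/1339) = (417/1339)
flip (417/1339) -> (1339/417): both odd, 417 mod 4 = 1, 1339 mod 4 = 3, so the flip contributes +1; sign now -1
(1339/417): 1339 mod 417 = 88, so (1339/417) = (88/417)
factor out 2^3: 88 = 2^3·11; with 417 mod 8 = 1, (2/417) = +1; sign now -1; continue with (11/417)
flip (11/417) -> (417/11): both odd, 11 mod 4 = 3, 417 mod 4 = 1, so the flip contributes +1; sign now -1
(417/11): 417 mod 11 = 10, so (417/11) = (10/11)
factor out 2^1: 10 = 2^1·5; with 11 mod 8 = 3, (2/11) = -1; sign now +1; continue with (5/11)
flip (5/11) -> (11/5): both odd, 5 mod 4 = 1, 11 mod 4 = 3, so the flip contributes +1; sign now +1
(11/5): 11 mod 5 = 1, so (11/5) = (1/5)
reached (1/5) = 1, so the symbol is +1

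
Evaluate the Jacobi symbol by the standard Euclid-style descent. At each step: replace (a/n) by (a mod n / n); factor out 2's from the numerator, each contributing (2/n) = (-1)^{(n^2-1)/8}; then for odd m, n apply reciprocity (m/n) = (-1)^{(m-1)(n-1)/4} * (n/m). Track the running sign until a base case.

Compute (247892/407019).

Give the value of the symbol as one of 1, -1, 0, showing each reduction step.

1

factor out 2^2: 247892 = 2^2·61973; with 407019 mod 8 = 3, (2/407019) = -1; sign now +1; continue with (61973/407019)
flip (61973/407019) -> (407019/61973): both odd, 61973 mod 4 = 1, 407019 mod 4 = 3, so the flip contributes +1; sign now +1
(407019/61973): 407019 mod 61973 = 35181, so (407019/61973) = (35181/61973)
flip (35181/61973) -> (61973/35181): both odd, 35181 mod 4 = 1, 61973 mod 4 = 1, so the flip contributes +1; sign now +1
(61973/35181): 61973 mod 35181 = 26792, so (61973/35181) = (26792/35181)
factor out 2^3: 26792 = 2^3·3349; with 35181 mod 8 = 5, (2/35181) = -1; sign now -1; continue with (3349/35181)
flip (3349/35181) -> (35181/3349): both odd, 3349 mod 4 = 1, 35181 mod 4 = 1, so the flip contributes +1; sign now -1
(35181/3349): 35181 mod 3349 = 1691, so (35181/3349) = (1691/3349)
flip (1691/3349) -> (3349/1691): both odd, 1691 mod 4 = 3, 3349 mod 4 = 1, so the flip contributes +1; sign now -1
(3349/1691): 3349 mod 1691 = 1658, so (3349/1691) = (1658/1691)
factor out 2^1: 1658 = 2^1·829; with 1691 mod 8 = 3, (2/1691) = -1; sign now +1; continue with (829/1691)
flip (829/1691) -> (1691/829): both odd, 829 mod 4 = 1, 1691 mod 4 = 3, so the flip contributes +1; sign now +1
(1691/829): 1691 mod 829 = 33, so (1691/829) = (33/829)
flip (33/829) -> (829/33): both odd, 33 mod 4 = 1, 829 mod 4 = 1, so the flip contributes +1; sign now +1
(829/33): 829 mod 33 = 4, so (829/33) = (4/33)
factor out 2^2: 4 = 2^2·1; with 33 mod 8 = 1, (2/33) = +1; sign now +1; continue with (1/33)
reached (1/33) = 1, so the symbol is +1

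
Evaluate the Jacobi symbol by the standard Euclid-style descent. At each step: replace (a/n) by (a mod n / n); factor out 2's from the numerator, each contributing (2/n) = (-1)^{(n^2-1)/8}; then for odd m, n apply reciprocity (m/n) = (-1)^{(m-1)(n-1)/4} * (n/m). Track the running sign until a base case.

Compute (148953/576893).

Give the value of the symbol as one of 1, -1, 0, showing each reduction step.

1

flip (148953/576893) -> (576893/148953): both odd, 148953 mod 4 = 1, 576893 mod 4 = 1, so the flip contributes +1; sign now +1
(576893/148953): 576893 mod 148953 = 130034, so (576893/148953) = (130034/148953)
factor out 2^1: 130034 = 2^1·65017; with 148953 mod 8 = 1, (2/148953) = +1; sign now +1; continue with (65017/148953)
flip (65017/148953) -> (148953/65017): both odd, 65017 mod 4 = 1, 148953 mod 4 = 1, so the flip contributes +1; sign now +1
(148953/65017): 148953 mod 65017 = 18919, so (148953/65017) = (18919/65017)
flip (18919/65017) -> (65017/18919): both odd, 18919 mod 4 = 3, 65017 mod 4 = 1, so the flip contributes +1; sign now +1
(65017/18919): 65017 mod 18919 = 8260, so (65017/18919) = (8260/18919)
factor out 2^2: 8260 = 2^2·2065; with 18919 mod 8 = 7, (2/18919) = +1; sign now +1; continue with (2065/18919)
flip (2065/18919) -> (18919/2065): both odd, 2065 mod 4 = 1, 18919 mod 4 = 3, so the flip contributes +1; sign now +1
(18919/2065): 18919 mod 2065 = 334, so (18919/2065) = (334/2065)
factor out 2^1: 334 = 2^1·167; with 2065 mod 8 = 1, (2/2065) = +1; sign now +1; continue with (167/2065)
flip (167/2065) -> (2065/167): both odd, 167 mod 4 = 3, 2065 mod 4 = 1, so the flip contributes +1; sign now +1
(2065/167): 2065 mod 167 = 61, so (2065/167) = (61/167)
flip (61/167) -> (167/61): both odd, 61 mod 4 = 1, 167 mod 4 = 3, so the flip contributes +1; sign now +1
(167/61): 167 mod 61 = 45, so (167/61) = (45/61)
flip (45/61) -> (61/45): both odd, 45 mod 4 = 1, 61 mod 4 = 1, so the flip contributes +1; sign now +1
(61/45): 61 mod 45 = 16, so (61/45) = (16/45)
factor out 2^4: 16 = 2^4·1; with 45 mod 8 = 5, (2/45) = -1; sign now +1; continue with (1/45)
reached (1/45) = 1, so the symbol is +1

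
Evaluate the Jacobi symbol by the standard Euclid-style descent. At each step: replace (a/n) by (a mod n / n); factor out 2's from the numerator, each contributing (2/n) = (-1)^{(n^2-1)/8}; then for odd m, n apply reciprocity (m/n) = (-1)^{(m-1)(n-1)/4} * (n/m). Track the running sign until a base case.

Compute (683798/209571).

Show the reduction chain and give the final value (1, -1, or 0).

(683798/209571): 683798 mod 209571 = 55085, so (683798/209571) = (55085/209571)
flip (55085/209571) -> (209571/55085): both odd, 55085 mod 4 = 1, 209571 mod 4 = 3, so the flip contributes +1; sign now +1
(209571/55085): 209571 mod 55085 = 44316, so (209571/55085) = (44316/55085)
factor out 2^2: 44316 = 2^2·11079; with 55085 mod 8 = 5, (2/55085) = -1; sign now +1; continue with (11079/55085)
flip (11079/55085) -> (55085/11079): both odd, 11079 mod 4 = 3, 55085 mod 4 = 1, so the flip contributes +1; sign now +1
(55085/11079): 55085 mod 11079 = 10769, so (55085/11079) = (10769/11079)
flip (10769/11079) -> (11079/10769): both odd, 10769 mod 4 = 1, 11079 mod 4 = 3, so the flip contributes +1; sign now +1
(11079/10769): 11079 mod 10769 = 310, so (11079/10769) = (310/10769)
factor out 2^1: 310 = 2^1·155; with 10769 mod 8 = 1, (2/10769) = +1; sign now +1; continue with (155/10769)
flip (155/10769) -> (10769/155): both odd, 155 mod 4 = 3, 10769 mod 4 = 1, so the flip contributes +1; sign now +1
(10769/155): 10769 mod 155 = 74, so (10769/155) = (74/155)
factor out 2^1: 74 = 2^1·37; with 155 mod 8 = 3, (2/155) = -1; sign now -1; continue with (37/155)
flip (37/155) -> (155/37): both odd, 37 mod 4 = 1, 155 mod 4 = 3, so the flip contributes +1; sign now -1
(155/37): 155 mod 37 = 7, so (155/37) = (7/37)
flip (7/37) -> (37/7): both odd, 7 mod 4 = 3, 37 mod 4 = 1, so the flip contributes +1; sign now -1
(37/7): 37 mod 7 = 2, so (37/7) = (2/7)
factor out 2^1: 2 = 2^1·1; with 7 mod 8 = 7, (2/7) = +1; sign now -1; continue with (1/7)
reached (1/7) = 1, so the symbol is -1

-1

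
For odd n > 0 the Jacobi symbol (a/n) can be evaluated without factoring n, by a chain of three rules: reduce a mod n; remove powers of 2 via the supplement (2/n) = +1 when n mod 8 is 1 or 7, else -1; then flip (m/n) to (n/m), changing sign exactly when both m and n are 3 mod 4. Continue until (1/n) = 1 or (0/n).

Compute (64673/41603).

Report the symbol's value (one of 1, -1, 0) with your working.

1

(64673/41603) = (23070/41603)   [reduce mod 41603]
23070 = 2^1·11535; (2/41603) = -1 since 41603 mod 8 = 3, so (23070/41603) = (-1)^1·(11535/41603); sign now -1
reciprocity: (11535/41603) = -1·(41603/11535) since 11535 mod 4 = 3, 41603 mod 4 = 3; sign now +1
(41603/11535) = (6998/11535)   [reduce mod 11535]
6998 = 2^1·3499; (2/11535) = +1 since 11535 mod 8 = 7, so (6998/11535) = (+1)^1·(3499/11535); sign now +1
reciprocity: (3499/11535) = -1·(11535/3499) since 3499 mod 4 = 3, 11535 mod 4 = 3; sign now -1
(11535/3499) = (1038/3499)   [reduce mod 3499]
1038 = 2^1·519; (2/3499) = -1 since 3499 mod 8 = 3, so (1038/3499) = (-1)^1·(519/3499); sign now +1
reciprocity: (519/3499) = -1·(3499/519) since 519 mod 4 = 3, 3499 mod 4 = 3; sign now -1
(3499/519) = (385/519)   [reduce mod 519]
reciprocity: (385/519) = +1·(519/385) since 385 mod 4 = 1, 519 mod 4 = 3; sign now -1
(519/385) = (134/385)   [reduce mod 385]
134 = 2^1·67; (2/385) = +1 since 385 mod 8 = 1, so (134/385) = (+1)^1·(67/385); sign now -1
reciprocity: (67/385) = +1·(385/67) since 67 mod 4 = 3, 385 mod 4 = 1; sign now -1
(385/67) = (50/67)   [reduce mod 67]
50 = 2^1·25; (2/67) = -1 since 67 mod 8 = 3, so (50/67) = (-1)^1·(25/67); sign now +1
reciprocity: (25/67) = +1·(67/25) since 25 mod 4 = 1, 67 mod 4 = 3; sign now +1
(67/25) = (17/25)   [reduce mod 25]
reciprocity: (17/25) = +1·(25/17) since 17 mod 4 = 1, 25 mod 4 = 1; sign now +1
(25/17) = (8/17)   [reduce mod 17]
8 = 2^3·1; (2/17) = +1 since 17 mod 8 = 1, so (8/17) = (+1)^3·(1/17); sign now +1
(1/17) = 1; final value = sign = +1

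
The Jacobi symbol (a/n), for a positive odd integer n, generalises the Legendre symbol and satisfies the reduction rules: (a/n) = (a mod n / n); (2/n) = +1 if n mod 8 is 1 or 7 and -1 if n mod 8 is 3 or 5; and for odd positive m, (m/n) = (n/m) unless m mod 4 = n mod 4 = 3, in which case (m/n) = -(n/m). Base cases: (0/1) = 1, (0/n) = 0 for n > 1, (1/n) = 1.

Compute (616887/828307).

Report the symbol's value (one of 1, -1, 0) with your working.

reciprocity: (616887/828307) = -1·(828307/616887) since 616887 mod 4 = 3, 828307 mod 4 = 3; sign now -1
(828307/616887) = (211420/616887)   [reduce mod 616887]
211420 = 2^2·52855; (2/616887) = +1 since 616887 mod 8 = 7, so (211420/616887) = (+1)^2·(52855/616887); sign now -1
reciprocity: (52855/616887) = -1·(616887/52855) since 52855 mod 4 = 3, 616887 mod 4 = 3; sign now +1
(616887/52855) = (35482/52855)   [reduce mod 52855]
35482 = 2^1·17741; (2/52855) = +1 since 52855 mod 8 = 7, so (35482/52855) = (+1)^1·(17741/52855); sign now +1
reciprocity: (17741/52855) = +1·(52855/17741) since 17741 mod 4 = 1, 52855 mod 4 = 3; sign now +1
(52855/17741) = (17373/17741)   [reduce mod 17741]
reciprocity: (17373/17741) = +1·(17741/17373) since 17373 mod 4 = 1, 17741 mod 4 = 1; sign now +1
(17741/17373) = (368/17373)   [reduce mod 17373]
368 = 2^4·23; (2/17373) = -1 since 17373 mod 8 = 5, so (368/17373) = (-1)^4·(23/17373); sign now +1
reciprocity: (23/17373) = +1·(17373/23) since 23 mod 4 = 3, 17373 mod 4 = 1; sign now +1
(17373/23) = (8/23)   [reduce mod 23]
8 = 2^3·1; (2/23) = +1 since 23 mod 8 = 7, so (8/23) = (+1)^3·(1/23); sign now +1
(1/23) = 1; final value = sign = +1

1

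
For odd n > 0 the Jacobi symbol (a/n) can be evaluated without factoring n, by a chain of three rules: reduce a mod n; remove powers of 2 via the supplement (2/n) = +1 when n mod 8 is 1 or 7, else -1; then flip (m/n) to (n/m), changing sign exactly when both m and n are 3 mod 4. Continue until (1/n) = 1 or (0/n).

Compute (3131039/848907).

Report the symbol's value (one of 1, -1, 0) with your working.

(3131039/848907): 3131039 mod 848907 = 584318, so (3131039/848907) = (584318/848907)
factor out 2^1: 584318 = 2^1·292159; with 848907 mod 8 = 3, (2/848907) = -1; sign now -1; continue with (292159/848907)
flip (292159/848907) -> (848907/292159): both odd, 292159 mod 4 = 3, 848907 mod 4 = 3, so the flip contributes -1; sign now +1
(848907/292159): 848907 mod 292159 = 264589, so (848907/292159) = (264589/292159)
flip (264589/292159) -> (292159/264589): both odd, 264589 mod 4 = 1, 292159 mod 4 = 3, so the flip contributes +1; sign now +1
(292159/264589): 292159 mod 264589 = 27570, so (292159/264589) = (27570/264589)
factor out 2^1: 27570 = 2^1·13785; with 264589 mod 8 = 5, (2/264589) = -1; sign now -1; continue with (13785/264589)
flip (13785/264589) -> (264589/13785): both odd, 13785 mod 4 = 1, 264589 mod 4 = 1, so the flip contributes +1; sign now -1
(264589/13785): 264589 mod 13785 = 2674, so (264589/13785) = (2674/13785)
factor out 2^1: 2674 = 2^1·1337; with 13785 mod 8 = 1, (2/13785) = +1; sign now -1; continue with (1337/13785)
flip (1337/13785) -> (13785/1337): both odd, 1337 mod 4 = 1, 13785 mod 4 = 1, so the flip contributes +1; sign now -1
(13785/1337): 13785 mod 1337 = 415, so (13785/1337) = (415/1337)
flip (415/1337) -> (1337/415): both odd, 415 mod 4 = 3, 1337 mod 4 = 1, so the flip contributes +1; sign now -1
(1337/415): 1337 mod 415 = 92, so (1337/415) = (92/415)
factor out 2^2: 92 = 2^2·23; with 415 mod 8 = 7, (2/415) = +1; sign now -1; continue with (23/415)
flip (23/415) -> (415/23): both odd, 23 mod 4 = 3, 415 mod 4 = 3, so the flip contributes -1; sign now +1
(415/23): 415 mod 23 = 1, so (415/23) = (1/23)
reached (1/23) = 1, so the symbol is +1

1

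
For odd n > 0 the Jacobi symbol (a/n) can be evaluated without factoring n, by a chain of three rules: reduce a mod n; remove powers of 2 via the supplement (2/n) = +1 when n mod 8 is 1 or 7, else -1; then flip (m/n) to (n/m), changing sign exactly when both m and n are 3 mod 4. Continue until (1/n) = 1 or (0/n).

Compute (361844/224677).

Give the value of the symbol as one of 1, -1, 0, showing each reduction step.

(361844/224677) = (137167/224677)   [reduce mod 224677]
reciprocity: (137167/224677) = +1·(224677/137167) since 137167 mod 4 = 3, 224677 mod 4 = 1; sign now +1
(224677/137167) = (87510/137167)   [reduce mod 137167]
87510 = 2^1·43755; (2/137167) = +1 since 137167 mod 8 = 7, so (87510/137167) = (+1)^1·(43755/137167); sign now +1
reciprocity: (43755/137167) = -1·(137167/43755) since 43755 mod 4 = 3, 137167 mod 4 = 3; sign now -1
(137167/43755) = (5902/43755)   [reduce mod 43755]
5902 = 2^1·2951; (2/43755) = -1 since 43755 mod 8 = 3, so (5902/43755) = (-1)^1·(2951/43755); sign now +1
reciprocity: (2951/43755) = -1·(43755/2951) since 2951 mod 4 = 3, 43755 mod 4 = 3; sign now -1
(43755/2951) = (2441/2951)   [reduce mod 2951]
reciprocity: (2441/2951) = +1·(2951/2441) since 2441 mod 4 = 1, 2951 mod 4 = 3; sign now -1
(2951/2441) = (510/2441)   [reduce mod 2441]
510 = 2^1·255; (2/2441) = +1 since 2441 mod 8 = 1, so (510/2441) = (+1)^1·(255/2441); sign now -1
reciprocity: (255/2441) = +1·(2441/255) since 255 mod 4 = 3, 2441 mod 4 = 1; sign now -1
(2441/255) = (146/255)   [reduce mod 255]
146 = 2^1·73; (2/255) = +1 since 255 mod 8 = 7, so (146/255) = (+1)^1·(73/255); sign now -1
reciprocity: (73/255) = +1·(255/73) since 73 mod 4 = 1, 255 mod 4 = 3; sign now -1
(255/73) = (36/73)   [reduce mod 73]
36 = 2^2·9; (2/73) = +1 since 73 mod 8 = 1, so (36/73) = (+1)^2·(9/73); sign now -1
reciprocity: (9/73) = +1·(73/9) since 9 mod 4 = 1, 73 mod 4 = 1; sign now -1
(73/9) = (1/9)   [reduce mod 9]
(1/9) = 1; final value = sign = -1

-1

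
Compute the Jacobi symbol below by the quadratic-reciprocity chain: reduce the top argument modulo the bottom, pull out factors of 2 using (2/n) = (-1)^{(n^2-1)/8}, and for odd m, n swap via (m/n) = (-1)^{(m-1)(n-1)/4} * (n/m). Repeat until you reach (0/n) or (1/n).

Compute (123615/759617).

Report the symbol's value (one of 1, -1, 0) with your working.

reciprocity: (123615/759617) = +1·(759617/123615) since 123615 mod 4 = 3, 759617 mod 4 = 1; sign now +1
(759617/123615) = (17927/123615)   [reduce mod 123615]
reciprocity: (17927/123615) = -1·(123615/17927) since 17927 mod 4 = 3, 123615 mod 4 = 3; sign now -1
(123615/17927) = (16053/17927)   [reduce mod 17927]
reciprocity: (16053/17927) = +1·(17927/16053) since 16053 mod 4 = 1, 17927 mod 4 = 3; sign now -1
(17927/16053) = (1874/16053)   [reduce mod 16053]
1874 = 2^1·937; (2/16053) = -1 since 16053 mod 8 = 5, so (1874/16053) = (-1)^1·(937/16053); sign now +1
reciprocity: (937/16053) = +1·(16053/937) since 937 mod 4 = 1, 16053 mod 4 = 1; sign now +1
(16053/937) = (124/937)   [reduce mod 937]
124 = 2^2·31; (2/937) = +1 since 937 mod 8 = 1, so (124/937) = (+1)^2·(31/937); sign now +1
reciprocity: (31/937) = +1·(937/31) since 31 mod 4 = 3, 937 mod 4 = 1; sign now +1
(937/31) = (7/31)   [reduce mod 31]
reciprocity: (7/31) = -1·(31/7) since 7 mod 4 = 3, 31 mod 4 = 3; sign now -1
(31/7) = (3/7)   [reduce mod 7]
reciprocity: (3/7) = -1·(7/3) since 3 mod 4 = 3, 7 mod 4 = 3; sign now +1
(7/3) = (1/3)   [reduce mod 3]
(1/3) = 1; final value = sign = +1

1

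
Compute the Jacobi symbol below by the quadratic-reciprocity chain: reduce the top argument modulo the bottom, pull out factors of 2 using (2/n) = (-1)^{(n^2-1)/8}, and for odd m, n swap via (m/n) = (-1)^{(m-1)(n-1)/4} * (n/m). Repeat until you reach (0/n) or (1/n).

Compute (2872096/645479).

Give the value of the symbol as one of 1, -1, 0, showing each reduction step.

(2872096/645479) = (290180/645479)   [reduce mod 645479]
290180 = 2^2·72545; (2/645479) = +1 since 645479 mod 8 = 7, so (290180/645479) = (+1)^2·(72545/645479); sign now +1
reciprocity: (72545/645479) = +1·(645479/72545) since 72545 mod 4 = 1, 645479 mod 4 = 3; sign now +1
(645479/72545) = (65119/72545)   [reduce mod 72545]
reciprocity: (65119/72545) = +1·(72545/65119) since 65119 mod 4 = 3, 72545 mod 4 = 1; sign now +1
(72545/65119) = (7426/65119)   [reduce mod 65119]
7426 = 2^1·3713; (2/65119) = +1 since 65119 mod 8 = 7, so (7426/65119) = (+1)^1·(3713/65119); sign now +1
reciprocity: (3713/65119) = +1·(65119/3713) since 3713 mod 4 = 1, 65119 mod 4 = 3; sign now +1
(65119/3713) = (1998/3713)   [reduce mod 3713]
1998 = 2^1·999; (2/3713) = +1 since 3713 mod 8 = 1, so (1998/3713) = (+1)^1·(999/3713); sign now +1
reciprocity: (999/3713) = +1·(3713/999) since 999 mod 4 = 3, 3713 mod 4 = 1; sign now +1
(3713/999) = (716/999)   [reduce mod 999]
716 = 2^2·179; (2/999) = +1 since 999 mod 8 = 7, so (716/999) = (+1)^2·(179/999); sign now +1
reciprocity: (179/999) = -1·(999/179) since 179 mod 4 = 3, 999 mod 4 = 3; sign now -1
(999/179) = (104/179)   [reduce mod 179]
104 = 2^3·13; (2/179) = -1 since 179 mod 8 = 3, so (104/179) = (-1)^3·(13/179); sign now +1
reciprocity: (13/179) = +1·(179/13) since 13 mod 4 = 1, 179 mod 4 = 3; sign now +1
(179/13) = (10/13)   [reduce mod 13]
10 = 2^1·5; (2/13) = -1 since 13 mod 8 = 5, so (10/13) = (-1)^1·(5/13); sign now -1
reciprocity: (5/13) = +1·(13/5) since 5 mod 4 = 1, 13 mod 4 = 1; sign now -1
(13/5) = (3/5)   [reduce mod 5]
reciprocity: (3/5) = +1·(5/3) since 3 mod 4 = 3, 5 mod 4 = 1; sign now -1
(5/3) = (2/3)   [reduce mod 3]
2 = 2^1·1; (2/3) = -1 since 3 mod 8 = 3, so (2/3) = (-1)^1·(1/3); sign now +1
(1/3) = 1; final value = sign = +1

1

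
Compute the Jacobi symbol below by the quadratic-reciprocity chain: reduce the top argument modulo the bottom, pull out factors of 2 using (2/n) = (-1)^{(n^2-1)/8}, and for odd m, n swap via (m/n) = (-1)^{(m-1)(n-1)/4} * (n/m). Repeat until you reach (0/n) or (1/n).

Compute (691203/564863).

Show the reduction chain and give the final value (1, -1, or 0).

1

(691203/564863) = (126340/564863)   [reduce mod 564863]
126340 = 2^2·31585; (2/564863) = +1 since 564863 mod 8 = 7, so (126340/564863) = (+1)^2·(31585/564863); sign now +1
reciprocity: (31585/564863) = +1·(564863/31585) since 31585 mod 4 = 1, 564863 mod 4 = 3; sign now +1
(564863/31585) = (27918/31585)   [reduce mod 31585]
27918 = 2^1·13959; (2/31585) = +1 since 31585 mod 8 = 1, so (27918/31585) = (+1)^1·(13959/31585); sign now +1
reciprocity: (13959/31585) = +1·(31585/13959) since 13959 mod 4 = 3, 31585 mod 4 = 1; sign now +1
(31585/13959) = (3667/13959)   [reduce mod 13959]
reciprocity: (3667/13959) = -1·(13959/3667) since 3667 mod 4 = 3, 13959 mod 4 = 3; sign now -1
(13959/3667) = (2958/3667)   [reduce mod 3667]
2958 = 2^1·1479; (2/3667) = -1 since 3667 mod 8 = 3, so (2958/3667) = (-1)^1·(1479/3667); sign now +1
reciprocity: (1479/3667) = -1·(3667/1479) since 1479 mod 4 = 3, 3667 mod 4 = 3; sign now -1
(3667/1479) = (709/1479)   [reduce mod 1479]
reciprocity: (709/1479) = +1·(1479/709) since 709 mod 4 = 1, 1479 mod 4 = 3; sign now -1
(1479/709) = (61/709)   [reduce mod 709]
reciprocity: (61/709) = +1·(709/61) since 61 mod 4 = 1, 709 mod 4 = 1; sign now -1
(709/61) = (38/61)   [reduce mod 61]
38 = 2^1·19; (2/61) = -1 since 61 mod 8 = 5, so (38/61) = (-1)^1·(19/61); sign now +1
reciprocity: (19/61) = +1·(61/19) since 19 mod 4 = 3, 61 mod 4 = 1; sign now +1
(61/19) = (4/19)   [reduce mod 19]
4 = 2^2·1; (2/19) = -1 since 19 mod 8 = 3, so (4/19) = (-1)^2·(1/19); sign now +1
(1/19) = 1; final value = sign = +1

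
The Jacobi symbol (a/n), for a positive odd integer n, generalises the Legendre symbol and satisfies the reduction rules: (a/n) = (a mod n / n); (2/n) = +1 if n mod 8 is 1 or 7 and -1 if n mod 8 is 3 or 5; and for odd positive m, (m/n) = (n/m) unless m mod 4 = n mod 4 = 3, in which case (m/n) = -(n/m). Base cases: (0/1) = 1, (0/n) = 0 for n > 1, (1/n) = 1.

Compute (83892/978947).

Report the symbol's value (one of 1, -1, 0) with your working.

-1

83892 = 2^2·20973; (2/978947) = -1 since 978947 mod 8 = 3, so (83892/978947) = (-1)^2·(20973/978947); sign now +1
reciprocity: (20973/978947) = +1·(978947/20973) since 20973 mod 4 = 1, 978947 mod 4 = 3; sign now +1
(978947/20973) = (14189/20973)   [reduce mod 20973]
reciprocity: (14189/20973) = +1·(20973/14189) since 14189 mod 4 = 1, 20973 mod 4 = 1; sign now +1
(20973/14189) = (6784/14189)   [reduce mod 14189]
6784 = 2^7·53; (2/14189) = -1 since 14189 mod 8 = 5, so (6784/14189) = (-1)^7·(53/14189); sign now -1
reciprocity: (53/14189) = +1·(14189/53) since 53 mod 4 = 1, 14189 mod 4 = 1; sign now -1
(14189/53) = (38/53)   [reduce mod 53]
38 = 2^1·19; (2/53) = -1 since 53 mod 8 = 5, so (38/53) = (-1)^1·(19/53); sign now +1
reciprocity: (19/53) = +1·(53/19) since 19 mod 4 = 3, 53 mod 4 = 1; sign now +1
(53/19) = (15/19)   [reduce mod 19]
reciprocity: (15/19) = -1·(19/15) since 15 mod 4 = 3, 19 mod 4 = 3; sign now -1
(19/15) = (4/15)   [reduce mod 15]
4 = 2^2·1; (2/15) = +1 since 15 mod 8 = 7, so (4/15) = (+1)^2·(1/15); sign now -1
(1/15) = 1; final value = sign = -1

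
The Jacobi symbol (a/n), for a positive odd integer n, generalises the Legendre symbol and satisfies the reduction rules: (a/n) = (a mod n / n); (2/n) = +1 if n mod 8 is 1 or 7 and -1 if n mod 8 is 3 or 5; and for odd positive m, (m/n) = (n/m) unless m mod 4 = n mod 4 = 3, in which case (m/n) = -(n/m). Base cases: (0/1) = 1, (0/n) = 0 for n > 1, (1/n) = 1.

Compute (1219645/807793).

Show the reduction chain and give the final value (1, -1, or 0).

0

(1219645/807793): 1219645 mod 807793 = 411852, so (1219645/807793) = (411852/807793)
factor out 2^2: 411852 = 2^2·102963; with 807793 mod 8 = 1, (2/807793) = +1; sign now +1; continue with (102963/807793)
flip (102963/807793) -> (807793/102963): both odd, 102963 mod 4 = 3, 807793 mod 4 = 1, so the flip contributes +1; sign now +1
(807793/102963): 807793 mod 102963 = 87052, so (807793/102963) = (87052/102963)
factor out 2^2: 87052 = 2^2·21763; with 102963 mod 8 = 3, (2/102963) = -1; sign now +1; continue with (21763/102963)
flip (21763/102963) -> (102963/21763): both odd, 21763 mod 4 = 3, 102963 mod 4 = 3, so the flip contributes -1; sign now -1
(102963/21763): 102963 mod 21763 = 15911, so (102963/21763) = (15911/21763)
flip (15911/21763) -> (21763/15911): both odd, 15911 mod 4 = 3, 21763 mod 4 = 3, so the flip contributes -1; sign now +1
(21763/15911): 21763 mod 15911 = 5852, so (21763/15911) = (5852/15911)
factor out 2^2: 5852 = 2^2·1463; with 15911 mod 8 = 7, (2/15911) = +1; sign now +1; continue with (1463/15911)
flip (1463/15911) -> (15911/1463): both odd, 1463 mod 4 = 3, 15911 mod 4 = 3, so the flip contributes -1; sign now -1
(15911/1463): 15911 mod 1463 = 1281, so (15911/1463) = (1281/1463)
flip (1281/1463) -> (1463/1281): both odd, 1281 mod 4 = 1, 1463 mod 4 = 3, so the flip contributes +1; sign now -1
(1463/1281): 1463 mod 1281 = 182, so (1463/1281) = (182/1281)
factor out 2^1: 182 = 2^1·91; with 1281 mod 8 = 1, (2/1281) = +1; sign now -1; continue with (91/1281)
flip (91/1281) -> (1281/91): both odd, 91 mod 4 = 3, 1281 mod 4 = 1, so the flip contributes +1; sign now -1
(1281/91): 1281 mod 91 = 7, so (1281/91) = (7/91)
flip (7/91) -> (91/7): both odd, 7 mod 4 = 3, 91 mod 4 = 3, so the flip contributes -1; sign now +1
(91/7): 91 mod 7 = 0, so (91/7) = (0/7)
reached (0/7); gcd(a, n) > 1, so (0/7) = 0 and the symbol is 0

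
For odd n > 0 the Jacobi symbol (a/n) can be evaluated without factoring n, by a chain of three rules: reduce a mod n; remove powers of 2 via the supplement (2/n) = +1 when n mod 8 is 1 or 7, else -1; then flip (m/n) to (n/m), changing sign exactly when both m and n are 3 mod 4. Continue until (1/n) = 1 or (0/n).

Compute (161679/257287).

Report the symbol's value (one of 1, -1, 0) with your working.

reciprocity: (161679/257287) = -1·(257287/161679) since 161679 mod 4 = 3, 257287 mod 4 = 3; sign now -1
(257287/161679) = (95608/161679)   [reduce mod 161679]
95608 = 2^3·11951; (2/161679) = +1 since 161679 mod 8 = 7, so (95608/161679) = (+1)^3·(11951/161679); sign now -1
reciprocity: (11951/161679) = -1·(161679/11951) since 11951 mod 4 = 3, 161679 mod 4 = 3; sign now +1
(161679/11951) = (6316/11951)   [reduce mod 11951]
6316 = 2^2·1579; (2/11951) = +1 since 11951 mod 8 = 7, so (6316/11951) = (+1)^2·(1579/11951); sign now +1
reciprocity: (1579/11951) = -1·(11951/1579) since 1579 mod 4 = 3, 11951 mod 4 = 3; sign now -1
(11951/1579) = (898/1579)   [reduce mod 1579]
898 = 2^1·449; (2/1579) = -1 since 1579 mod 8 = 3, so (898/1579) = (-1)^1·(449/1579); sign now +1
reciprocity: (449/1579) = +1·(1579/449) since 449 mod 4 = 1, 1579 mod 4 = 3; sign now +1
(1579/449) = (232/449)   [reduce mod 449]
232 = 2^3·29; (2/449) = +1 since 449 mod 8 = 1, so (232/449) = (+1)^3·(29/449); sign now +1
reciprocity: (29/449) = +1·(449/29) since 29 mod 4 = 1, 449 mod 4 = 1; sign now +1
(449/29) = (14/29)   [reduce mod 29]
14 = 2^1·7; (2/29) = -1 since 29 mod 8 = 5, so (14/29) = (-1)^1·(7/29); sign now -1
reciprocity: (7/29) = +1·(29/7) since 7 mod 4 = 3, 29 mod 4 = 1; sign now -1
(29/7) = (1/7)   [reduce mod 7]
(1/7) = 1; final value = sign = -1

-1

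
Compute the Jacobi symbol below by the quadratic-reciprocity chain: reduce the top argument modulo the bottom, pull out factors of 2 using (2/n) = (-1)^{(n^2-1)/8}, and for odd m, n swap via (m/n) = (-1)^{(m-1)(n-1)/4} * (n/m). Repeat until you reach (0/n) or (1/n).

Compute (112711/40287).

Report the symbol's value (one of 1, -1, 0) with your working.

(112711/40287): 112711 mod 40287 = 32137, so (112711/40287) = (32137/40287)
flip (32137/40287) -> (40287/32137): both odd, 32137 mod 4 = 1, 40287 mod 4 = 3, so the flip contributes +1; sign now +1
(40287/32137): 40287 mod 32137 = 8150, so (40287/32137) = (8150/32137)
factor out 2^1: 8150 = 2^1·4075; with 32137 mod 8 = 1, (2/32137) = +1; sign now +1; continue with (4075/32137)
flip (4075/32137) -> (32137/4075): both odd, 4075 mod 4 = 3, 32137 mod 4 = 1, so the flip contributes +1; sign now +1
(32137/4075): 32137 mod 4075 = 3612, so (32137/4075) = (3612/4075)
factor out 2^2: 3612 = 2^2·903; with 4075 mod 8 = 3, (2/4075) = -1; sign now +1; continue with (903/4075)
flip (903/4075) -> (4075/903): both odd, 903 mod 4 = 3, 4075 mod 4 = 3, so the flip contributes -1; sign now -1
(4075/903): 4075 mod 903 = 463, so (4075/903) = (463/903)
flip (463/903) -> (903/463): both odd, 463 mod 4 = 3, 903 mod 4 = 3, so the flip contributes -1; sign now +1
(903/463): 903 mod 463 = 440, so (903/463) = (440/463)
factor out 2^3: 440 = 2^3·55; with 463 mod 8 = 7, (2/463) = +1; sign now +1; continue with (55/463)
flip (55/463) -> (463/55): both odd, 55 mod 4 = 3, 463 mod 4 = 3, so the flip contributes -1; sign now -1
(463/55): 463 mod 55 = 23, so (463/55) = (23/55)
flip (23/55) -> (55/23): both odd, 23 mod 4 = 3, 55 mod 4 = 3, so the flip contributes -1; sign now +1
(55/23): 55 mod 23 = 9, so (55/23) = (9/23)
flip (9/23) -> (23/9): both odd, 9 mod 4 = 1, 23 mod 4 = 3, so the flip contributes +1; sign now +1
(23/9): 23 mod 9 = 5, so (23/9) = (5/9)
flip (5/9) -> (9/5): both odd, 5 mod 4 = 1, 9 mod 4 = 1, so the flip contributes +1; sign now +1
(9/5): 9 mod 5 = 4, so (9/5) = (4/5)
factor out 2^2: 4 = 2^2·1; with 5 mod 8 = 5, (2/5) = -1; sign now +1; continue with (1/5)
reached (1/5) = 1, so the symbol is +1

1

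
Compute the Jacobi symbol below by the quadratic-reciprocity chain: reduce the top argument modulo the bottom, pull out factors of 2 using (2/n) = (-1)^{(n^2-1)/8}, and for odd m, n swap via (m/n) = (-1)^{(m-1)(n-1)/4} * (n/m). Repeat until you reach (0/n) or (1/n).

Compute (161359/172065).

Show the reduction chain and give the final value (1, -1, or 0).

flip (161359/172065) -> (172065/161359): both odd, 161359 mod 4 = 3, 172065 mod 4 = 1, so the flip contributes +1; sign now +1
(172065/161359): 172065 mod 161359 = 10706, so (172065/161359) = (10706/161359)
factor out 2^1: 10706 = 2^1·5353; with 161359 mod 8 = 7, (2/161359) = +1; sign now +1; continue with (5353/161359)
flip (5353/161359) -> (161359/5353): both odd, 5353 mod 4 = 1, 161359 mod 4 = 3, so the flip contributes +1; sign now +1
(161359/5353): 161359 mod 5353 = 769, so (161359/5353) = (769/5353)
flip (769/5353) -> (5353/769): both odd, 769 mod 4 = 1, 5353 mod 4 = 1, so the flip contributes +1; sign now +1
(5353/769): 5353 mod 769 = 739, so (5353/769) = (739/769)
flip (739/769) -> (769/739): both odd, 739 mod 4 = 3, 769 mod 4 = 1, so the flip contributes +1; sign now +1
(769/739): 769 mod 739 = 30, so (769/739) = (30/739)
factor out 2^1: 30 = 2^1·15; with 739 mod 8 = 3, (2/739) = -1; sign now -1; continue with (15/739)
flip (15/739) -> (739/15): both odd, 15 mod 4 = 3, 739 mod 4 = 3, so the flip contributes -1; sign now +1
(739/15): 739 mod 15 = 4, so (739/15) = (4/15)
factor out 2^2: 4 = 2^2·1; with 15 mod 8 = 7, (2/15) = +1; sign now +1; continue with (1/15)
reached (1/15) = 1, so the symbol is +1

1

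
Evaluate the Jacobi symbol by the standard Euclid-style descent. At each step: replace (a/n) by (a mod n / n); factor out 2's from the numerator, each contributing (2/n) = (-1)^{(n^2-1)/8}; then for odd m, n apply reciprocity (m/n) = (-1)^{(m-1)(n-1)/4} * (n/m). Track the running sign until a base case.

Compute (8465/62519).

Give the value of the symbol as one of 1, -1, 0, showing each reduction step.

-1

flip (8465/62519) -> (62519/8465): both odd, 8465 mod 4 = 1, 62519 mod 4 = 3, so the flip contributes +1; sign now +1
(62519/8465): 62519 mod 8465 = 3264, so (62519/8465) = (3264/8465)
factor out 2^6: 3264 = 2^6·51; with 8465 mod 8 = 1, (2/8465) = +1; sign now +1; continue with (51/8465)
flip (51/8465) -> (8465/51): both odd, 51 mod 4 = 3, 8465 mod 4 = 1, so the flip contributes +1; sign now +1
(8465/51): 8465 mod 51 = 50, so (8465/51) = (50/51)
factor out 2^1: 50 = 2^1·25; with 51 mod 8 = 3, (2/51) = -1; sign now -1; continue with (25/51)
flip (25/51) -> (51/25): both odd, 25 mod 4 = 1, 51 mod 4 = 3, so the flip contributes +1; sign now -1
(51/25): 51 mod 25 = 1, so (51/25) = (1/25)
reached (1/25) = 1, so the symbol is -1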